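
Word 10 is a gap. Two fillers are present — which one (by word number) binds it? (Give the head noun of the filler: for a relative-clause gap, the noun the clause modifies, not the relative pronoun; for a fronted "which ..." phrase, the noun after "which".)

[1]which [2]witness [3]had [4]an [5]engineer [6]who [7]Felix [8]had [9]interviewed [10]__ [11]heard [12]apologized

5

The marked gap is inside the relative clause, the direct object of "interviewed".
Its filler is the head noun "engineer" (via "who"), at word 5.
(The other dependency links word 2 to a gap after word 11.)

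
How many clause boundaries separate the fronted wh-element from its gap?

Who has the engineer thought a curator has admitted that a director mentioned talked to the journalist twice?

"who" is extracted from the subject of "talked".
Boundaries crossed, outermost first: [Ø], [that], [Ø] — 3 in total.

3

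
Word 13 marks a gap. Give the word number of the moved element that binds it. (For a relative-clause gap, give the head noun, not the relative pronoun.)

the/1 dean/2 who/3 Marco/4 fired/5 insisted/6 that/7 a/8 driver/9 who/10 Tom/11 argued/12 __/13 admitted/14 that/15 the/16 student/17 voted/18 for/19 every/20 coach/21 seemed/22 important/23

The gap at 13 is the subject of "admitted", inside a relative clause.
The relative pronoun is "who" (word 10); it is bound by the head noun immediately before it.
Its filler is the head noun "driver", at word 9.

9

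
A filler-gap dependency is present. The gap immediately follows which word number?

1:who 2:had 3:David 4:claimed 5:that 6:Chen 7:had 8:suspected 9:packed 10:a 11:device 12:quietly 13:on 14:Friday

8

The displaced element is "who" (word 1).
It is linked across 2 clause boundaries (that → Ø).
It functions as the subject of "packed", so the gap sits immediately after word 8 ("suspected").
Base order: David had claimed that Chen had suspected that who packed a device quietly on Friday.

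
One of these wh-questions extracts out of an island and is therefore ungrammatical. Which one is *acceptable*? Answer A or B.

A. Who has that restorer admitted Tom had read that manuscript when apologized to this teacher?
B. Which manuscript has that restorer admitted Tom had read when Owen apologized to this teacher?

B

In A, the wh-phrase is extracted from inside an adjunct island (introduced by "when"), which blocks movement.
In B, the extraction path crosses only that-complement boundaries, which are transparent.
So B is grammatical.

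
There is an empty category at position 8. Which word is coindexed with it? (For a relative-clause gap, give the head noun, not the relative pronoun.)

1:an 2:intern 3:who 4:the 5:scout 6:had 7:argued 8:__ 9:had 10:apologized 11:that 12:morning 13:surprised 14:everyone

2

The gap at 8 is the subject of "apologized", inside a relative clause.
The relative pronoun is "who" (word 3); it is bound by the head noun immediately before it.
Its filler is the head noun "intern", at word 2.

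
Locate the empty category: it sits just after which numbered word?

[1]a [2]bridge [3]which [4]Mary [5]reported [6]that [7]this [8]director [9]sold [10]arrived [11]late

9

The displaced element is "a bridge" (word 2).
It is linked across 1 clause boundary (that).
It functions as the direct object of "sold", so the gap sits immediately after word 9 ("sold").
Base order: Mary reported that this director sold a bridge.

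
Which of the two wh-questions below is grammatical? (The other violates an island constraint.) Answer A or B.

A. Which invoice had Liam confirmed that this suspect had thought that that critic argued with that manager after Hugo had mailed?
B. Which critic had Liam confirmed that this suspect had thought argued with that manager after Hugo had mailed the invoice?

In A, the wh-phrase is extracted from inside an adjunct island (introduced by "after"), which blocks movement.
In B, the extraction path crosses only that-complement boundaries, which are transparent.
So B is grammatical.

B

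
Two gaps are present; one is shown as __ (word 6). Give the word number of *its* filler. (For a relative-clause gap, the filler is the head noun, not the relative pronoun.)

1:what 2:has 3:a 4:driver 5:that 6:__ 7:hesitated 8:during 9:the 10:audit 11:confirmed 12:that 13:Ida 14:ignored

4

The marked gap is inside the relative clause, the subject of "hesitated".
Its filler is the head noun "driver" (via "that"), at word 4.
(The other dependency links word 1 to a gap after word 14.)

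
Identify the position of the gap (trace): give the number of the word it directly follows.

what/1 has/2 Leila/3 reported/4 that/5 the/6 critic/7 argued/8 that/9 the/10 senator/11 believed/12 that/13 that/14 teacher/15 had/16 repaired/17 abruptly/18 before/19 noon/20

17

The displaced element is "what" (word 1).
It is linked across 3 clause boundaries (that → that → that).
It functions as the direct object of "repaired", so the gap sits immediately after word 17 ("repaired").
Base order: Leila has reported that the critic argued that the senator believed that that teacher had repaired what abruptly before noon.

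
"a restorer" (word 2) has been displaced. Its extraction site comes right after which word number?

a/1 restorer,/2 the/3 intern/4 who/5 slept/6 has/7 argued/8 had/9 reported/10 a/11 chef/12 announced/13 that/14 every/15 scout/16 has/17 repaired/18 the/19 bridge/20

The displaced element is "a restorer" (word 2).
It is linked across 1 clause boundary (Ø).
It functions as the subject of "reported", so the gap sits immediately after word 8 ("argued").
Base order: The intern who slept has argued that a restorer had reported a chef announced that every scout has repaired the bridge.

8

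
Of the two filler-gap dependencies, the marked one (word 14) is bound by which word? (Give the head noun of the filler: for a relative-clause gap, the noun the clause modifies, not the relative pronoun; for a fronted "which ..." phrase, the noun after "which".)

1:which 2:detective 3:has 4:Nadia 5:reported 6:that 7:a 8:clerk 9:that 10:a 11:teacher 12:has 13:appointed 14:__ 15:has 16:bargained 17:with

The marked gap is inside the relative clause, the direct object of "appointed".
Its filler is the head noun "clerk" (via "that"), at word 8.
(The other dependency links word 2 to a gap after word 17.)

8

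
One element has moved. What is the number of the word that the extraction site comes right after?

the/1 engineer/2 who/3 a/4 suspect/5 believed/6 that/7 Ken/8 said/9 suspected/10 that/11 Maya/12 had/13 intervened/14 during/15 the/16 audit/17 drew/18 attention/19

9

The displaced element is "the engineer" (word 2).
It is linked across 2 clause boundaries (that → Ø).
It functions as the subject of "suspected", so the gap sits immediately after word 9 ("said").
Base order: A suspect believed that Ken said that the engineer suspected that Maya had intervened during the audit.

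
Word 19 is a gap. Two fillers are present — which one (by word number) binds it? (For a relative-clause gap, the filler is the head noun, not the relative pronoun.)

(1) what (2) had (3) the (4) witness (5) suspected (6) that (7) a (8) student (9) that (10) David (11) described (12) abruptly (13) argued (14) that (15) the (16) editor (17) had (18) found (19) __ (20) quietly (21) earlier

The marked gap is the direct object of "found".
Its filler is the fronted wh-phrase "what", at word 1.
(The other dependency links word 8 to a gap after word 11.)

1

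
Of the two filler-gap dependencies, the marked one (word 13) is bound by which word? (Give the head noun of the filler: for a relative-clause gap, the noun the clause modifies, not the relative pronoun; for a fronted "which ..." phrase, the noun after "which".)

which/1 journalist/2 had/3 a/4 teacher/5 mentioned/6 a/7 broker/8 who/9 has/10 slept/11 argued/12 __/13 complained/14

The marked gap is the subject of "complained".
Its filler is the fronted wh-phrase "which journalist", at word 2.
(The other dependency links word 8 to a gap after word 9.)

2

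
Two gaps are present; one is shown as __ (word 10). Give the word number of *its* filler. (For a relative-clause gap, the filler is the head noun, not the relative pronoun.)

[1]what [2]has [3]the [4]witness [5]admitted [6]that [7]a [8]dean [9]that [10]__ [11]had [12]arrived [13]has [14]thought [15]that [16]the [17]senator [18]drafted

8

The marked gap is inside the relative clause, the subject of "arrived".
Its filler is the head noun "dean" (via "that"), at word 8.
(The other dependency links word 1 to a gap after word 18.)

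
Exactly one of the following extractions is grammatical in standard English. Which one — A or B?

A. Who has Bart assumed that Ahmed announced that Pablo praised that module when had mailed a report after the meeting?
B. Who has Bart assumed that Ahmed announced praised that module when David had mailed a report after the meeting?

In A, the wh-phrase is extracted from inside an adjunct island (introduced by "when"), which blocks movement.
In B, the extraction path crosses only that-complement boundaries, which are transparent.
So B is grammatical.

B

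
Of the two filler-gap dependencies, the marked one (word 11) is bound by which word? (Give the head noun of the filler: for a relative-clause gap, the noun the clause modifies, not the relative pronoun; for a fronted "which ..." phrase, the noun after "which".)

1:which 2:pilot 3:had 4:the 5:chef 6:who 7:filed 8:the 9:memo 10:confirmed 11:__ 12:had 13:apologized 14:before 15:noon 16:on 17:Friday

The marked gap is the subject of "apologized".
Its filler is the fronted wh-phrase "which pilot", at word 2.
(The other dependency links word 5 to a gap after word 6.)

2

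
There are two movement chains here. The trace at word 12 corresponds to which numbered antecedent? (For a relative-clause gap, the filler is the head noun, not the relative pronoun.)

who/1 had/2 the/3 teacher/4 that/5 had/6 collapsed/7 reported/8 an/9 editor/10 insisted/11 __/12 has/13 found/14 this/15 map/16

1

The marked gap is the subject of "found".
Its filler is the fronted wh-phrase "who", at word 1.
(The other dependency links word 4 to a gap after word 5.)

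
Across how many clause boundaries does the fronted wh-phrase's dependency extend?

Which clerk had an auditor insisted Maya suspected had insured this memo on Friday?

2

"which clerk" is extracted from the subject of "insured".
Boundaries crossed, outermost first: [Ø], [Ø] — 2 in total.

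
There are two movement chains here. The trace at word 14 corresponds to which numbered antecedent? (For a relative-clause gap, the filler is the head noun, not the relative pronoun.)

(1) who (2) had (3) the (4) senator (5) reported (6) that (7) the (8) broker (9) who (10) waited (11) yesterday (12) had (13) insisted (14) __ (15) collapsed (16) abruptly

1

The marked gap is the subject of "collapsed".
Its filler is the fronted wh-phrase "who", at word 1.
(The other dependency links word 8 to a gap after word 9.)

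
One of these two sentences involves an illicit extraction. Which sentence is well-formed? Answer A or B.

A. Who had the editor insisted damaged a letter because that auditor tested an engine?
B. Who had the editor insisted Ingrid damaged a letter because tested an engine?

In B, the wh-phrase is extracted from inside an adjunct island (introduced by "because"), which blocks movement.
In A, the extraction path crosses only that-complement boundaries, which are transparent.
So A is grammatical.

A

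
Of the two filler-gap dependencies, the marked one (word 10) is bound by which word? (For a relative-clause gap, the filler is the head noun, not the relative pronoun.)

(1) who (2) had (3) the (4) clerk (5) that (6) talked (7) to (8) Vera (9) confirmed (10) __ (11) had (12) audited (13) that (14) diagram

1

The marked gap is the subject of "audited".
Its filler is the fronted wh-phrase "who", at word 1.
(The other dependency links word 4 to a gap after word 5.)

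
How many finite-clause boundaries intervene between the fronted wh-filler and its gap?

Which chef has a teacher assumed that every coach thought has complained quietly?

"which chef" is extracted from the subject of "complained".
Boundaries crossed, outermost first: [that], [Ø] — 2 in total.

2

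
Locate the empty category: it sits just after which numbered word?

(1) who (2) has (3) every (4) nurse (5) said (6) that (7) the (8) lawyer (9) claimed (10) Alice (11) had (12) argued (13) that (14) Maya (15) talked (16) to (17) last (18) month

The displaced element is "who" (word 1).
It is linked across 3 clause boundaries (that → Ø → that).
It functions as the object of the preposition "to" of "talked", so the gap sits immediately after word 16 ("to").
Base order: Every nurse has said that the lawyer claimed Alice had argued that Maya talked to who last month.

16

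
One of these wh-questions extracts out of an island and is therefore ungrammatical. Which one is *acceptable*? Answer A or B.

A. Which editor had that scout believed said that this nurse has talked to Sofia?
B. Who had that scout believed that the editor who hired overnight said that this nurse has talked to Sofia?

In B, the wh-phrase is extracted from inside a complex-NP island (relative clause) (introduced by "who"), which blocks movement.
In A, the extraction path crosses only that-complement boundaries, which are transparent.
So A is grammatical.

A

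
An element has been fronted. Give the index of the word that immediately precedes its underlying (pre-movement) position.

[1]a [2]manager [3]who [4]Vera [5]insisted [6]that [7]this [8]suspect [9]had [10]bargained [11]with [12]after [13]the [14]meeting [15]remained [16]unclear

The displaced element is "a manager" (word 2).
It is linked across 1 clause boundary (that).
It functions as the object of the preposition "with" of "bargained", so the gap sits immediately after word 11 ("with").
Base order: Vera insisted that this suspect had bargained with a manager after the meeting.

11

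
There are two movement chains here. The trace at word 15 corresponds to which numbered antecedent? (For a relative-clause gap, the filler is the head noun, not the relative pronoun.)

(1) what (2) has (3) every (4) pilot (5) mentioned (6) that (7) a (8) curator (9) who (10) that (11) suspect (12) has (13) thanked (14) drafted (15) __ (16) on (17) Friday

The marked gap is the direct object of "drafted".
Its filler is the fronted wh-phrase "what", at word 1.
(The other dependency links word 8 to a gap after word 13.)

1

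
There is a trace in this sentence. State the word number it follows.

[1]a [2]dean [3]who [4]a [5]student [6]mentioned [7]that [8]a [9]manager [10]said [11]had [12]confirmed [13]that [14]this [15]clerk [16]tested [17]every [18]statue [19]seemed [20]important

10

The displaced element is "a dean" (word 2).
It is linked across 2 clause boundaries (that → Ø).
It functions as the subject of "confirmed", so the gap sits immediately after word 10 ("said").
Base order: A student mentioned that a manager said a dean had confirmed that this clerk tested every statue.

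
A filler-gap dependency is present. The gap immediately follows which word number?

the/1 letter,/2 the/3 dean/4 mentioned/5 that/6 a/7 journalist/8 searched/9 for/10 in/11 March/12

10

The displaced element is "the letter" (word 2).
It is linked across 1 clause boundary (that).
It functions as the object of the preposition "for" of "searched", so the gap sits immediately after word 10 ("for").
Base order: The dean mentioned that a journalist searched for the letter in March.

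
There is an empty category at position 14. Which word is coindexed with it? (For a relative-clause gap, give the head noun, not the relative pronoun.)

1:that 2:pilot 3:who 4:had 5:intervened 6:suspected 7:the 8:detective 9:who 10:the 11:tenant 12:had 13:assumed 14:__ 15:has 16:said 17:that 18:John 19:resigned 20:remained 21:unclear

The gap at 14 is the subject of "said", inside a relative clause.
The relative pronoun is "who" (word 9); it is bound by the head noun immediately before it.
Its filler is the head noun "detective", at word 8.

8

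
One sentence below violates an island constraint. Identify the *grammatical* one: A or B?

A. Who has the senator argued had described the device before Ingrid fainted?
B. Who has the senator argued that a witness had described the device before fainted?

A

In B, the wh-phrase is extracted from inside an adjunct island (introduced by "before"), which blocks movement.
In A, the extraction path crosses only that-complement boundaries, which are transparent.
So A is grammatical.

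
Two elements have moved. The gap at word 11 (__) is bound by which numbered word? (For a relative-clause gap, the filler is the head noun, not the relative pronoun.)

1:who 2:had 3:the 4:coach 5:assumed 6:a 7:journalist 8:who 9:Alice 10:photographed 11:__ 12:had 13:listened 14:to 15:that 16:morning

The marked gap is inside the relative clause, the direct object of "photographed".
Its filler is the head noun "journalist" (via "who"), at word 7.
(The other dependency links word 1 to a gap after word 14.)

7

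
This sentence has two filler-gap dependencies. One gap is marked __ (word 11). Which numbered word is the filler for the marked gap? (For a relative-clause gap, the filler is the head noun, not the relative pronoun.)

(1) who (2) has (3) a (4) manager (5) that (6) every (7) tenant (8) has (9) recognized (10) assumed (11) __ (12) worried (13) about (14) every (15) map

The marked gap is the subject of "worried".
Its filler is the fronted wh-phrase "who", at word 1.
(The other dependency links word 4 to a gap after word 9.)

1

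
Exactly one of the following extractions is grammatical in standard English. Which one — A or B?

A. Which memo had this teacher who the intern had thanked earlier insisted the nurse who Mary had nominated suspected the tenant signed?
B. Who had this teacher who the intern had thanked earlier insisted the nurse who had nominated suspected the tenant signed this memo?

In B, the wh-phrase is extracted from inside a complex-NP island (relative clause) (introduced by "who"), which blocks movement.
In A, the extraction path crosses only that-complement boundaries, which are transparent.
So A is grammatical.

A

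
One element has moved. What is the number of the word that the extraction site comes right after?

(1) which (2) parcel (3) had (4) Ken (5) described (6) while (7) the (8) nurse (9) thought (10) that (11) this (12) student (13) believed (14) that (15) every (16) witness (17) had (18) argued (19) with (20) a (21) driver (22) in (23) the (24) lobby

5

The displaced element is "which parcel" (word 2).
It functions as the direct object of "described", so the gap sits immediately after word 5 ("described").
Base order: Ken had described which parcel while the nurse thought that this student believed that every witness had argued with a driver in the lobby.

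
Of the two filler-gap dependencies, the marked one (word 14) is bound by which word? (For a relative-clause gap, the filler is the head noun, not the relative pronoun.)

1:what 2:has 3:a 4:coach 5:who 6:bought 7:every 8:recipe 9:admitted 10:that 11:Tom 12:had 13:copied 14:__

1

The marked gap is the direct object of "copied".
Its filler is the fronted wh-phrase "what", at word 1.
(The other dependency links word 4 to a gap after word 5.)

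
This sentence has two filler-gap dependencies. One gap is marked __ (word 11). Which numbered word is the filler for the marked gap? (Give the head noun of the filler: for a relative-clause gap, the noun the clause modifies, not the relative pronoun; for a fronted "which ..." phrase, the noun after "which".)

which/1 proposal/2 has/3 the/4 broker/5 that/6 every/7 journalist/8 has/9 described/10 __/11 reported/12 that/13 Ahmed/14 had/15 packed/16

The marked gap is inside the relative clause, the direct object of "described".
Its filler is the head noun "broker" (via "that"), at word 5.
(The other dependency links word 2 to a gap after word 16.)

5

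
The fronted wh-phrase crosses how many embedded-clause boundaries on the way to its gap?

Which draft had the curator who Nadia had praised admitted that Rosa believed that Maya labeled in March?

"which draft" is extracted from the object of "labeled".
Boundaries crossed, outermost first: [that], [that] — 2 in total.

2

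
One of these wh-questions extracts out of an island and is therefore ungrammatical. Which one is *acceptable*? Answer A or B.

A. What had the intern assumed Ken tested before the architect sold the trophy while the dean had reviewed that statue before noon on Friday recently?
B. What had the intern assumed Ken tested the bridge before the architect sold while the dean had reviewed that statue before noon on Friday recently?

A

In B, the wh-phrase is extracted from inside an adjunct island (introduced by "before"), which blocks movement.
In A, the extraction path crosses only that-complement boundaries, which are transparent.
So A is grammatical.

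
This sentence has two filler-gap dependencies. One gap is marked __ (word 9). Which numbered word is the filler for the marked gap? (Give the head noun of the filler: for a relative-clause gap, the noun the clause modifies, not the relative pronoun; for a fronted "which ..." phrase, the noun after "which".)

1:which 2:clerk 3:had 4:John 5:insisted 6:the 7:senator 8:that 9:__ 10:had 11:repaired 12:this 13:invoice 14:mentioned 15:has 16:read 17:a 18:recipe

The marked gap is inside the relative clause, the subject of "repaired".
Its filler is the head noun "senator" (via "that"), at word 7.
(The other dependency links word 2 to a gap after word 14.)

7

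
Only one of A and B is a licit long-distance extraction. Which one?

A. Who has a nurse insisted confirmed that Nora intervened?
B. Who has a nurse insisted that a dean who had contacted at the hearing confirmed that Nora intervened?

A

In B, the wh-phrase is extracted from inside a complex-NP island (relative clause) (introduced by "who"), which blocks movement.
In A, the extraction path crosses only that-complement boundaries, which are transparent.
So A is grammatical.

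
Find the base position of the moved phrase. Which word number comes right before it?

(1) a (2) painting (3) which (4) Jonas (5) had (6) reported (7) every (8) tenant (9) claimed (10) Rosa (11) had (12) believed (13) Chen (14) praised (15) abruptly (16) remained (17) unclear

The displaced element is "a painting" (word 2).
It is linked across 3 clause boundaries (Ø → Ø → Ø).
It functions as the direct object of "praised", so the gap sits immediately after word 14 ("praised").
Base order: Jonas had reported every tenant claimed Rosa had believed Chen praised a painting abruptly.

14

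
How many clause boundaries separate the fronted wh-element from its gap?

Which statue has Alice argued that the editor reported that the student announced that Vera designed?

3

"which statue" is extracted from the object of "designed".
Boundaries crossed, outermost first: [that], [that], [that] — 3 in total.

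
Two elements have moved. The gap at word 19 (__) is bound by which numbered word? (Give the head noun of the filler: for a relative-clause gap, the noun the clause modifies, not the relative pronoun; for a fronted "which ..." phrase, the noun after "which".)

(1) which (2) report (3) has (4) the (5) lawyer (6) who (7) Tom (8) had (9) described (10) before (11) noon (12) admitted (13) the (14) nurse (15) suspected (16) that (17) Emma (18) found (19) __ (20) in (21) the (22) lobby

2

The marked gap is the direct object of "found".
Its filler is the fronted wh-phrase "which report", at word 2.
(The other dependency links word 5 to a gap after word 9.)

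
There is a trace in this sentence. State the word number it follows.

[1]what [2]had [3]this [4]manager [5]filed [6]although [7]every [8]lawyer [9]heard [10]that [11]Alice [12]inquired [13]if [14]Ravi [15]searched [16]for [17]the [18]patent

The displaced element is "what" (word 1).
It functions as the direct object of "filed", so the gap sits immediately after word 5 ("filed").
Base order: This manager had filed what although every lawyer heard that Alice inquired if Ravi searched for the patent.

5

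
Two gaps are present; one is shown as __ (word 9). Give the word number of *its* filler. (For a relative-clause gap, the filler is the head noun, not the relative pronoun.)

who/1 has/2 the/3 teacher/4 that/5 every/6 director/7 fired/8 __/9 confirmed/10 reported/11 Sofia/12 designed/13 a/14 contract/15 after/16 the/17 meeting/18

The marked gap is inside the relative clause, the direct object of "fired".
Its filler is the head noun "teacher" (via "that"), at word 4.
(The other dependency links word 1 to a gap after word 10.)

4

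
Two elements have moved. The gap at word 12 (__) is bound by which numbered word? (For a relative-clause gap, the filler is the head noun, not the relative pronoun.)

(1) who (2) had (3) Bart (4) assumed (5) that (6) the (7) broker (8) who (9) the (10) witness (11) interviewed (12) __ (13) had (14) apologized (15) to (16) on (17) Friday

7

The marked gap is inside the relative clause, the direct object of "interviewed".
Its filler is the head noun "broker" (via "who"), at word 7.
(The other dependency links word 1 to a gap after word 15.)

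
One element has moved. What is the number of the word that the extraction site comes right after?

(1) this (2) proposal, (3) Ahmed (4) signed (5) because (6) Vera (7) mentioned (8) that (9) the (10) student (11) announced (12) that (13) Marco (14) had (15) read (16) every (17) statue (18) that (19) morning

The displaced element is "this proposal" (word 2).
It functions as the direct object of "signed", so the gap sits immediately after word 4 ("signed").
Base order: Ahmed signed this proposal because Vera mentioned that the student announced that Marco had read every statue that morning.

4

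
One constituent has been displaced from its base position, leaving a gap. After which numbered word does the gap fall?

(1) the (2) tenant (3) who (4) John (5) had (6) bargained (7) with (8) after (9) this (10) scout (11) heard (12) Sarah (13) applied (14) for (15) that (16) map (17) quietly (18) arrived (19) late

The displaced element is "the tenant" (word 2).
It functions as the object of the preposition "with" of "bargained", so the gap sits immediately after word 7 ("with").
Base order: John had bargained with the tenant after this scout heard Sarah applied for that map quietly.

7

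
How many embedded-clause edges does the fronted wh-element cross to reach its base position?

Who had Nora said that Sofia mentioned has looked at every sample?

2

"who" is extracted from the subject of "looked".
Boundaries crossed, outermost first: [that], [Ø] — 2 in total.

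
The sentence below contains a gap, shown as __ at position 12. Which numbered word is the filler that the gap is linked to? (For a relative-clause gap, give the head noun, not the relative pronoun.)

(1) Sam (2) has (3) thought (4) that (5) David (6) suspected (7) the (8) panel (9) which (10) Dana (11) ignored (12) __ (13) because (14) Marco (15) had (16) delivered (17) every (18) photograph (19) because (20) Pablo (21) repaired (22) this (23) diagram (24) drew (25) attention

The gap at 12 is the object of "ignored", inside a relative clause.
The relative pronoun is "which" (word 9); it is bound by the head noun immediately before it.
Its filler is the head noun "panel", at word 8.

8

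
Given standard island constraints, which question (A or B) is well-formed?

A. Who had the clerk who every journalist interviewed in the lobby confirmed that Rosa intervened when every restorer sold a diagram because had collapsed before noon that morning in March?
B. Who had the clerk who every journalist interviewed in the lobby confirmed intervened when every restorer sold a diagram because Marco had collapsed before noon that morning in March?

B

In A, the wh-phrase is extracted from inside an adjunct island (introduced by "when"), which blocks movement.
In B, the extraction path crosses only that-complement boundaries, which are transparent.
So B is grammatical.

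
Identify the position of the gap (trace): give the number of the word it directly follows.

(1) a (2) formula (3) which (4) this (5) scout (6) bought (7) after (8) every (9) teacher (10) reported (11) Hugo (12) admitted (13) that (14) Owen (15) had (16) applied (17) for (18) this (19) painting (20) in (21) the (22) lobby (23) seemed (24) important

The displaced element is "a formula" (word 2).
It functions as the direct object of "bought", so the gap sits immediately after word 6 ("bought").
Base order: This scout bought a formula after every teacher reported Hugo admitted that Owen had applied for this painting in the lobby.

6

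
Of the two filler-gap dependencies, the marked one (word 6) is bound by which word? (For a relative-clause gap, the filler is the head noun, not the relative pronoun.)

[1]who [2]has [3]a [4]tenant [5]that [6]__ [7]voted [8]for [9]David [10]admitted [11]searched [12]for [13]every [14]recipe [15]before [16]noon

4

The marked gap is inside the relative clause, the subject of "voted".
Its filler is the head noun "tenant" (via "that"), at word 4.
(The other dependency links word 1 to a gap after word 10.)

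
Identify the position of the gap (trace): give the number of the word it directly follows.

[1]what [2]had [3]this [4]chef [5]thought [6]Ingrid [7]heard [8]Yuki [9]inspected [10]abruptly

9

The displaced element is "what" (word 1).
It is linked across 2 clause boundaries (Ø → Ø).
It functions as the direct object of "inspected", so the gap sits immediately after word 9 ("inspected").
Base order: This chef had thought Ingrid heard Yuki inspected what abruptly.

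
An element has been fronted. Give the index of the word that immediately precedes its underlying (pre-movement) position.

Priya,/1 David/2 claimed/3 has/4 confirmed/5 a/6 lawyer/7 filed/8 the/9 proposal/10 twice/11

3

The displaced element is "Priya" (word 1).
It is linked across 1 clause boundary (Ø).
It functions as the subject of "confirmed", so the gap sits immediately after word 3 ("claimed").
Base order: David claimed Priya has confirmed a lawyer filed the proposal twice.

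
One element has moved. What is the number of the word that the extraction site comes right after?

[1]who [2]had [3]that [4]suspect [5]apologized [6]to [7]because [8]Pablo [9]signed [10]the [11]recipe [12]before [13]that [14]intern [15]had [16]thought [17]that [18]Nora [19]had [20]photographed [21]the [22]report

The displaced element is "who" (word 1).
It functions as the object of the preposition "to" of "apologized", so the gap sits immediately after word 6 ("to").
Base order: That suspect had apologized to who because Pablo signed the recipe before that intern had thought that Nora had photographed the report.

6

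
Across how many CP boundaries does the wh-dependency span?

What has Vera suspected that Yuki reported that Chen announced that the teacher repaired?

"what" is extracted from the object of "repaired".
Boundaries crossed, outermost first: [that], [that], [that] — 3 in total.

3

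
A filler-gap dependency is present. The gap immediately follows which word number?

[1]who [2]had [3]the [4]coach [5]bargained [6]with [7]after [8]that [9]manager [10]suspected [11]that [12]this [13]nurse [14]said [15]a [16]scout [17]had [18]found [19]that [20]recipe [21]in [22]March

6

The displaced element is "who" (word 1).
It functions as the object of the preposition "with" of "bargained", so the gap sits immediately after word 6 ("with").
Base order: The coach had bargained with who after that manager suspected that this nurse said a scout had found that recipe in March.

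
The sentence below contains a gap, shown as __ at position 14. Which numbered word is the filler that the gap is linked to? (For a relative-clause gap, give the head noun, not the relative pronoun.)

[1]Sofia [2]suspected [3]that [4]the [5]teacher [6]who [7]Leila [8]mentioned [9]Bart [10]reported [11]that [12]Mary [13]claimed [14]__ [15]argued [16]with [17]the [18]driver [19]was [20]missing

The gap at 14 is the subject of "argued", inside a relative clause.
The relative pronoun is "who" (word 6); it is bound by the head noun immediately before it.
Its filler is the head noun "teacher", at word 5.

5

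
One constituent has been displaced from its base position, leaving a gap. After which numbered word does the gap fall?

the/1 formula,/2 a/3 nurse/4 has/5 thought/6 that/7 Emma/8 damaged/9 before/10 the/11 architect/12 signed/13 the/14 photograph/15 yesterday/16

The displaced element is "the formula" (word 2).
It is linked across 1 clause boundary (that).
It functions as the direct object of "damaged", so the gap sits immediately after word 9 ("damaged").
Base order: A nurse has thought that Emma damaged the formula before the architect signed the photograph yesterday.

9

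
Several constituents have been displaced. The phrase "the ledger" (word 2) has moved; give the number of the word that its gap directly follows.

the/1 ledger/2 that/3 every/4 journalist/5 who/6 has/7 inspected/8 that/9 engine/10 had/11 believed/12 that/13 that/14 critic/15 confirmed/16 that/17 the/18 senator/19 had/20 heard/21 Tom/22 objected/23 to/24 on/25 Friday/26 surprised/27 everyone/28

The displaced element is "the ledger" (word 2).
It is linked across 3 clause boundaries (that → that → Ø).
It functions as the object of the preposition "to" of "objected", so the gap sits immediately after word 24 ("to").
Base order: Every journalist who has inspected that engine had believed that that critic confirmed that the senator had heard Tom objected to the ledger on Friday.

24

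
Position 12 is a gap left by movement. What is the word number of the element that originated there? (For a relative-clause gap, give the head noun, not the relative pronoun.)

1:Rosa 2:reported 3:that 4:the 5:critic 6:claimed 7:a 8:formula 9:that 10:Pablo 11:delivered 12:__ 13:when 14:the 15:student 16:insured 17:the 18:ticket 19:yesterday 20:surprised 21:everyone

The gap at 12 is the object of "delivered", inside a relative clause.
The relative pronoun is "that" (word 9); it is bound by the head noun immediately before it.
Its filler is the head noun "formula", at word 8.

8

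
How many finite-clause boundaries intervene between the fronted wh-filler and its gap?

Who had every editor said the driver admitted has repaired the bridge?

"who" is extracted from the subject of "repaired".
Boundaries crossed, outermost first: [Ø], [Ø] — 2 in total.

2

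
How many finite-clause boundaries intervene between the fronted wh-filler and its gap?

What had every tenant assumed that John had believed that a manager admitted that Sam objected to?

3

"what" is extracted from the PP object of "objected".
Boundaries crossed, outermost first: [that], [that], [that] — 3 in total.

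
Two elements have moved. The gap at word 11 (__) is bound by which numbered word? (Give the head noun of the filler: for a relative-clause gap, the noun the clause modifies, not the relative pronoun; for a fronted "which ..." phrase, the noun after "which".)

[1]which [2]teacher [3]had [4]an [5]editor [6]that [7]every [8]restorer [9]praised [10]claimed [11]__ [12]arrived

The marked gap is the subject of "arrived".
Its filler is the fronted wh-phrase "which teacher", at word 2.
(The other dependency links word 5 to a gap after word 9.)

2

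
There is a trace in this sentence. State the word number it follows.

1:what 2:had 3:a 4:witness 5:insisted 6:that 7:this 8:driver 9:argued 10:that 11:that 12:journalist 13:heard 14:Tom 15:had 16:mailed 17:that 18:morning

16

The displaced element is "what" (word 1).
It is linked across 3 clause boundaries (that → that → Ø).
It functions as the direct object of "mailed", so the gap sits immediately after word 16 ("mailed").
Base order: A witness had insisted that this driver argued that that journalist heard Tom had mailed what that morning.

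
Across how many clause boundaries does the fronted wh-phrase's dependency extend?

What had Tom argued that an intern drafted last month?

1

"what" is extracted from the object of "drafted".
Boundaries crossed, outermost first: [that] — 1 in total.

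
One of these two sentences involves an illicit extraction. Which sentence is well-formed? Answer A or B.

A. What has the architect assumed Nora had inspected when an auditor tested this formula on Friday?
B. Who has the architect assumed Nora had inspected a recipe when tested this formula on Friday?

In B, the wh-phrase is extracted from inside an adjunct island (introduced by "when"), which blocks movement.
In A, the extraction path crosses only that-complement boundaries, which are transparent.
So A is grammatical.

A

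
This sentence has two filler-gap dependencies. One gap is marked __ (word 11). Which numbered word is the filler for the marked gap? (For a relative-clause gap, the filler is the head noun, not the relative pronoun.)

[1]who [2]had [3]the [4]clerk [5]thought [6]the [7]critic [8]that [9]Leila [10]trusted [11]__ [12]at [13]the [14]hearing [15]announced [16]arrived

7

The marked gap is inside the relative clause, the direct object of "trusted".
Its filler is the head noun "critic" (via "that"), at word 7.
(The other dependency links word 1 to a gap after word 15.)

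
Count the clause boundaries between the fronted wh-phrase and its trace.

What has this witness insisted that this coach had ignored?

1

"what" is extracted from the object of "ignored".
Boundaries crossed, outermost first: [that] — 1 in total.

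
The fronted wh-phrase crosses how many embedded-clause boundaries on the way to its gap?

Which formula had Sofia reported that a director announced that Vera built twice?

2

"which formula" is extracted from the object of "built".
Boundaries crossed, outermost first: [that], [that] — 2 in total.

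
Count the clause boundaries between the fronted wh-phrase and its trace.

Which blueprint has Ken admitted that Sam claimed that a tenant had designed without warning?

2

"which blueprint" is extracted from the object of "designed".
Boundaries crossed, outermost first: [that], [that] — 2 in total.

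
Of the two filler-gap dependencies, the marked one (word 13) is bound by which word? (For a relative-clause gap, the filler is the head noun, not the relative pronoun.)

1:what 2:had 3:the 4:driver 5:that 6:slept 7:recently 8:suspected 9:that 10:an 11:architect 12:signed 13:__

1

The marked gap is the direct object of "signed".
Its filler is the fronted wh-phrase "what", at word 1.
(The other dependency links word 4 to a gap after word 5.)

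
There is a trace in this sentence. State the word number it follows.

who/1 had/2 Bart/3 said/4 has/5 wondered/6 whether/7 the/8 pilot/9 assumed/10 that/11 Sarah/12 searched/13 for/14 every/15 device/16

4

The displaced element is "who" (word 1).
It is linked across 1 clause boundary (Ø).
It functions as the subject of "wondered", so the gap sits immediately after word 4 ("said").
Base order: Bart had said who has wondered whether the pilot assumed that Sarah searched for every device.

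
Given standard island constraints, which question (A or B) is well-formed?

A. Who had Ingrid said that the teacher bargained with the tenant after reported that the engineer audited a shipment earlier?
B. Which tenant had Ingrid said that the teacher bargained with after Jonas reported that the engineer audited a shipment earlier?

B

In A, the wh-phrase is extracted from inside an adjunct island (introduced by "after"), which blocks movement.
In B, the extraction path crosses only that-complement boundaries, which are transparent.
So B is grammatical.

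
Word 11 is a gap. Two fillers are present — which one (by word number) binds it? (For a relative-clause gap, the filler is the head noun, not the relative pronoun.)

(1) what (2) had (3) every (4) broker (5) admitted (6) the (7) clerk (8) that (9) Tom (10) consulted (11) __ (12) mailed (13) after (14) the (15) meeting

7

The marked gap is inside the relative clause, the direct object of "consulted".
Its filler is the head noun "clerk" (via "that"), at word 7.
(The other dependency links word 1 to a gap after word 12.)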